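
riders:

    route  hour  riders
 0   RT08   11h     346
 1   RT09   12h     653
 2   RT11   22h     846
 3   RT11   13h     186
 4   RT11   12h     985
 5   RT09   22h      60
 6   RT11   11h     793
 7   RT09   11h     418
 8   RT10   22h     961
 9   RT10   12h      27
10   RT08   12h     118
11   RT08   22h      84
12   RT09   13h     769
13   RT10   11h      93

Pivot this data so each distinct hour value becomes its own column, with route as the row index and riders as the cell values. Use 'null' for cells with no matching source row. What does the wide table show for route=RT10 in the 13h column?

No long-format row has route=RT10 and hour=13h, so the cell is null.

null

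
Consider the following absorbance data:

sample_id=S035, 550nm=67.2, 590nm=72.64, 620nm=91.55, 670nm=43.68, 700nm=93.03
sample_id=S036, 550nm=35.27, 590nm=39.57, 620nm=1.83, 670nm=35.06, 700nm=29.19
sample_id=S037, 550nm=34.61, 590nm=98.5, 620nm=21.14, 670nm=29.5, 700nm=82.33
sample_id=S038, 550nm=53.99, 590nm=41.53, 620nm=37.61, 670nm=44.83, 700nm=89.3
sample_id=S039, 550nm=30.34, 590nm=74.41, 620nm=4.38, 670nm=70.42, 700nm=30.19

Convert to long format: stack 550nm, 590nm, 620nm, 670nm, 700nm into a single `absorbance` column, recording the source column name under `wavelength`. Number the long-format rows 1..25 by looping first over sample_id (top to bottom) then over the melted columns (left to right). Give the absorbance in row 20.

89.3

25 rows total (5 × 5). Row 20: index ⌊(20-1)/5⌋ = 3 into sample_id → S038; (20-1) mod 5 = 4 into the melted columns → 700nm.
So row 20 is (S038, 700nm, 89.3); absorbance = 89.3.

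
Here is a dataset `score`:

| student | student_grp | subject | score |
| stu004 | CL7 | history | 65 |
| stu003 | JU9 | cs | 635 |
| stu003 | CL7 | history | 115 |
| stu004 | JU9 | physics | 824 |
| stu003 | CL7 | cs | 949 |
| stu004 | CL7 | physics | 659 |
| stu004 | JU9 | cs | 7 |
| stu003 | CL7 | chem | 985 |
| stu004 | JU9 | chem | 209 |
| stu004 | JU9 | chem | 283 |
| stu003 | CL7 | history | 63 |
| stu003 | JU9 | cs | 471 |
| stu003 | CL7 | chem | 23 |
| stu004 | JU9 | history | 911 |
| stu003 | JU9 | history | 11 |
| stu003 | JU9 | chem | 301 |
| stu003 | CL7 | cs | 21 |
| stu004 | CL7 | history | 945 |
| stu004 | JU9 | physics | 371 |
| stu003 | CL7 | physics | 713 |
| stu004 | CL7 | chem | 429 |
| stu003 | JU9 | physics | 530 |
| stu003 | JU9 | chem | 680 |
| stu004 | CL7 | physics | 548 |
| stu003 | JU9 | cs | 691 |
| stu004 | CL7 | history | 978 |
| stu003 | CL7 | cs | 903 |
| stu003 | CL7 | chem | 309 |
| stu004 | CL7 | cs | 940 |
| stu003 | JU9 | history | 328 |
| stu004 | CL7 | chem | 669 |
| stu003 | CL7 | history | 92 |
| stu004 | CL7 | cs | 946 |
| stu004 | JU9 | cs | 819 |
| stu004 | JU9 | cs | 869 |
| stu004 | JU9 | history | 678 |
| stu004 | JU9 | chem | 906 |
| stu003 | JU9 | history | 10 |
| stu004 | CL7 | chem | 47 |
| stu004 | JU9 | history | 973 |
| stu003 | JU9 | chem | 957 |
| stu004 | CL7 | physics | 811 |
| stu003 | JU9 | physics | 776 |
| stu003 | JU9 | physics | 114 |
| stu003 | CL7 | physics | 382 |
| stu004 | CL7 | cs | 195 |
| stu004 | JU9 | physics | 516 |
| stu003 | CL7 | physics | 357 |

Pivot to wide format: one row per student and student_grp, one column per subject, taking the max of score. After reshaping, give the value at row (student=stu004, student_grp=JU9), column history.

973

Rows with student=stu004, student_grp=JU9 and subject=history: score values are 911, 678, 973.
max(911, 678, 973) = 973.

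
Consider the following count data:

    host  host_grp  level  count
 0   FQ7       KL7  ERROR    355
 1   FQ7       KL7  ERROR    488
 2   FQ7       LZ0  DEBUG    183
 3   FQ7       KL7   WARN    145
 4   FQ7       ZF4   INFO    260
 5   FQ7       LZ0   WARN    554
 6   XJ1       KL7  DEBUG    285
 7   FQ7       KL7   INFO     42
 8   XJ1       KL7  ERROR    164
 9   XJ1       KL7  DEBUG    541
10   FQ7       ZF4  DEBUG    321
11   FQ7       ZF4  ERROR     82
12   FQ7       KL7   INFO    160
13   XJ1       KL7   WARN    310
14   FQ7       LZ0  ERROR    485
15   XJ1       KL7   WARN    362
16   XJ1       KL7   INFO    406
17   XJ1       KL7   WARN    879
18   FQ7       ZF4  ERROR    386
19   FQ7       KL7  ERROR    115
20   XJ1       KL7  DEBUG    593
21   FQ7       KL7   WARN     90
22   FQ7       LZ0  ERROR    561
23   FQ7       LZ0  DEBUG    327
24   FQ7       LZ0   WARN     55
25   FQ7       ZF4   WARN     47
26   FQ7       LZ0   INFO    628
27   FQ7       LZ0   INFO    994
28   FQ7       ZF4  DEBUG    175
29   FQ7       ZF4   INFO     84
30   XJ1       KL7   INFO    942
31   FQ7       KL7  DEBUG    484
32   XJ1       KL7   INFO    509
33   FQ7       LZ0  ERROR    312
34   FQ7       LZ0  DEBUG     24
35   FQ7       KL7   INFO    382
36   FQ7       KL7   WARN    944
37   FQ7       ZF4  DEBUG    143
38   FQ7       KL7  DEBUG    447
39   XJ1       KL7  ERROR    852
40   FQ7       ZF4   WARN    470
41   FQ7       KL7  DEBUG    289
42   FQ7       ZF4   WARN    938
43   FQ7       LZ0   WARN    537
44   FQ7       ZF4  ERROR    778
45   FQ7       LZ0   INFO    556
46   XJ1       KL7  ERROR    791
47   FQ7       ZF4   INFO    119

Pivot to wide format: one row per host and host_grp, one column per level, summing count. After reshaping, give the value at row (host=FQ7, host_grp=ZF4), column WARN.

Rows with host=FQ7, host_grp=ZF4 and level=WARN: count values are 47, 470, 938.
47 + 470 + 938 = 1455.

1455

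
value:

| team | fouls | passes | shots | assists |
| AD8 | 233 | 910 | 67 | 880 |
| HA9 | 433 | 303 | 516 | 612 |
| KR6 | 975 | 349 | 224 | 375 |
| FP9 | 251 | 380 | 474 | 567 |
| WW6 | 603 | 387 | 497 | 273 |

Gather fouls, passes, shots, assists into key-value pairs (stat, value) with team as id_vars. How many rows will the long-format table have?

20

5 team values × 4 melted columns = 20 rows.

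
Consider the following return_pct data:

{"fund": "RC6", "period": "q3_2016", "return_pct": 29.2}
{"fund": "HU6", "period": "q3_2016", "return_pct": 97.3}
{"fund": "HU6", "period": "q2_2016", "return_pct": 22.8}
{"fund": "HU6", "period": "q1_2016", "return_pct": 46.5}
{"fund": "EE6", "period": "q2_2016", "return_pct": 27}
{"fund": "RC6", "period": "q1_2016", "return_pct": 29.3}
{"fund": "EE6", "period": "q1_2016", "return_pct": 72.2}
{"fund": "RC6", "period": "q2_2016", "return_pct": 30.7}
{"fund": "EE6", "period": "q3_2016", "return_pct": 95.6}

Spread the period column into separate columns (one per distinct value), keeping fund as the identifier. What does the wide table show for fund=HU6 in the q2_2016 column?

Wide layout: rows indexed by fund, columns are the 3 distinct period values (q3_2016, q2_2016, q1_2016).
Cell (fund=HU6, period=q2_2016) draws from the long row where fund=HU6 and period=q2_2016, which has return_pct=22.8.

22.8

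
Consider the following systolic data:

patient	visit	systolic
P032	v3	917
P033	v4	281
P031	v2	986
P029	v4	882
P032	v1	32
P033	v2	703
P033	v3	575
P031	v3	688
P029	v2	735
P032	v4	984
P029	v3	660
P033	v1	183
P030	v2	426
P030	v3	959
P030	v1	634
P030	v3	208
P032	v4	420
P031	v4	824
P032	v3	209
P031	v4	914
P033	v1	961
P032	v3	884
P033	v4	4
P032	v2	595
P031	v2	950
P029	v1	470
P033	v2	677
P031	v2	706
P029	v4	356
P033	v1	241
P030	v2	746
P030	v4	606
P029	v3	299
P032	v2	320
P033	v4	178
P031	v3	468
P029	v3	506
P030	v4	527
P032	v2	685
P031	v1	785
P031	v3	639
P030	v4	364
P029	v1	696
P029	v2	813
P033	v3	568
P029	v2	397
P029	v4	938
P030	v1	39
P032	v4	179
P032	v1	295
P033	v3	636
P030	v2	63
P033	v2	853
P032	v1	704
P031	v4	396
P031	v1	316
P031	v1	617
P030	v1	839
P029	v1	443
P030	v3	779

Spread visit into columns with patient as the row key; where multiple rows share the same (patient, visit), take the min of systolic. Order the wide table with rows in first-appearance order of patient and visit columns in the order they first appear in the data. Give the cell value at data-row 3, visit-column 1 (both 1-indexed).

468

With rows in first-appearance order of patient, row 3 is patient=P031. visit columns in first-appearance order: v3, v4, v2, v1; column 1 is v3.
Long rows with patient=P031, visit=v3: min(688, 468, 639) = 468.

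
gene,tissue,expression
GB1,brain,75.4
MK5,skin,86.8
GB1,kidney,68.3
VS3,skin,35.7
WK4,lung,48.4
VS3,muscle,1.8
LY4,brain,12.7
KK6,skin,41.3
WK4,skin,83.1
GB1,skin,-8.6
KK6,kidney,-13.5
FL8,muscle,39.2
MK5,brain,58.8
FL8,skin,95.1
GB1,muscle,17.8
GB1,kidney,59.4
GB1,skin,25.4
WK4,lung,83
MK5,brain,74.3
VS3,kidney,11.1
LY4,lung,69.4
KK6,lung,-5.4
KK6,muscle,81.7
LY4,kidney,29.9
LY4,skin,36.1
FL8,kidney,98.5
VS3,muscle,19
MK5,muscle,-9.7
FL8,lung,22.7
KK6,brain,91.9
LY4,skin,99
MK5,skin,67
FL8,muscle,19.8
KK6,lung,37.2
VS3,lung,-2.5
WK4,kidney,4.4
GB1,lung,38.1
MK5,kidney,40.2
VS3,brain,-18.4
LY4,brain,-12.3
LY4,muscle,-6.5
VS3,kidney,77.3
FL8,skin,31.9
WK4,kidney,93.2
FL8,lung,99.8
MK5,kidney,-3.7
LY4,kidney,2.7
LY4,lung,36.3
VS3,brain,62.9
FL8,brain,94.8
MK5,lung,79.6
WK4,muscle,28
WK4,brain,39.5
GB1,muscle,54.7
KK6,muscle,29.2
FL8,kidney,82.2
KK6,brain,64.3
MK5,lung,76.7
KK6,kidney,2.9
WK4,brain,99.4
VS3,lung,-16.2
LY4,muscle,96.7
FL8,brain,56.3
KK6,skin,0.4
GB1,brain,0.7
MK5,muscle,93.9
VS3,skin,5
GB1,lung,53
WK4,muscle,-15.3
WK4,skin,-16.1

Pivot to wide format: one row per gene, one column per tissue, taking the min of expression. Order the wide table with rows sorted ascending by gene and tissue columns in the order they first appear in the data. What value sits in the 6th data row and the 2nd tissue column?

With rows sorted ascending by gene, row 6 is gene=VS3. tissue columns in first-appearance order: brain, skin, kidney, lung, muscle; column 2 is skin.
Long rows with gene=VS3, tissue=skin: min(35.7, 5) = 5.

5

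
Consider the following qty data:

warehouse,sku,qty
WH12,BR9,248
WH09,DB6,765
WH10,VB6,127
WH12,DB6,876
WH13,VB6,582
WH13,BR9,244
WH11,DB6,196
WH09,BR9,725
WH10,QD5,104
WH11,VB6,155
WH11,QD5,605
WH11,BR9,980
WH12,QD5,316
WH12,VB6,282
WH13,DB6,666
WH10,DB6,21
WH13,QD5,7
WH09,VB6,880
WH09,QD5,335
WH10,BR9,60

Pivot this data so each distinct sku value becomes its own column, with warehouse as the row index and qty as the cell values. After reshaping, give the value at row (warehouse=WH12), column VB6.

Wide layout: rows indexed by warehouse, columns are the 4 distinct sku values (BR9, DB6, VB6, QD5).
Cell (warehouse=WH12, sku=VB6) draws from the long row where warehouse=WH12 and sku=VB6, which has qty=282.

282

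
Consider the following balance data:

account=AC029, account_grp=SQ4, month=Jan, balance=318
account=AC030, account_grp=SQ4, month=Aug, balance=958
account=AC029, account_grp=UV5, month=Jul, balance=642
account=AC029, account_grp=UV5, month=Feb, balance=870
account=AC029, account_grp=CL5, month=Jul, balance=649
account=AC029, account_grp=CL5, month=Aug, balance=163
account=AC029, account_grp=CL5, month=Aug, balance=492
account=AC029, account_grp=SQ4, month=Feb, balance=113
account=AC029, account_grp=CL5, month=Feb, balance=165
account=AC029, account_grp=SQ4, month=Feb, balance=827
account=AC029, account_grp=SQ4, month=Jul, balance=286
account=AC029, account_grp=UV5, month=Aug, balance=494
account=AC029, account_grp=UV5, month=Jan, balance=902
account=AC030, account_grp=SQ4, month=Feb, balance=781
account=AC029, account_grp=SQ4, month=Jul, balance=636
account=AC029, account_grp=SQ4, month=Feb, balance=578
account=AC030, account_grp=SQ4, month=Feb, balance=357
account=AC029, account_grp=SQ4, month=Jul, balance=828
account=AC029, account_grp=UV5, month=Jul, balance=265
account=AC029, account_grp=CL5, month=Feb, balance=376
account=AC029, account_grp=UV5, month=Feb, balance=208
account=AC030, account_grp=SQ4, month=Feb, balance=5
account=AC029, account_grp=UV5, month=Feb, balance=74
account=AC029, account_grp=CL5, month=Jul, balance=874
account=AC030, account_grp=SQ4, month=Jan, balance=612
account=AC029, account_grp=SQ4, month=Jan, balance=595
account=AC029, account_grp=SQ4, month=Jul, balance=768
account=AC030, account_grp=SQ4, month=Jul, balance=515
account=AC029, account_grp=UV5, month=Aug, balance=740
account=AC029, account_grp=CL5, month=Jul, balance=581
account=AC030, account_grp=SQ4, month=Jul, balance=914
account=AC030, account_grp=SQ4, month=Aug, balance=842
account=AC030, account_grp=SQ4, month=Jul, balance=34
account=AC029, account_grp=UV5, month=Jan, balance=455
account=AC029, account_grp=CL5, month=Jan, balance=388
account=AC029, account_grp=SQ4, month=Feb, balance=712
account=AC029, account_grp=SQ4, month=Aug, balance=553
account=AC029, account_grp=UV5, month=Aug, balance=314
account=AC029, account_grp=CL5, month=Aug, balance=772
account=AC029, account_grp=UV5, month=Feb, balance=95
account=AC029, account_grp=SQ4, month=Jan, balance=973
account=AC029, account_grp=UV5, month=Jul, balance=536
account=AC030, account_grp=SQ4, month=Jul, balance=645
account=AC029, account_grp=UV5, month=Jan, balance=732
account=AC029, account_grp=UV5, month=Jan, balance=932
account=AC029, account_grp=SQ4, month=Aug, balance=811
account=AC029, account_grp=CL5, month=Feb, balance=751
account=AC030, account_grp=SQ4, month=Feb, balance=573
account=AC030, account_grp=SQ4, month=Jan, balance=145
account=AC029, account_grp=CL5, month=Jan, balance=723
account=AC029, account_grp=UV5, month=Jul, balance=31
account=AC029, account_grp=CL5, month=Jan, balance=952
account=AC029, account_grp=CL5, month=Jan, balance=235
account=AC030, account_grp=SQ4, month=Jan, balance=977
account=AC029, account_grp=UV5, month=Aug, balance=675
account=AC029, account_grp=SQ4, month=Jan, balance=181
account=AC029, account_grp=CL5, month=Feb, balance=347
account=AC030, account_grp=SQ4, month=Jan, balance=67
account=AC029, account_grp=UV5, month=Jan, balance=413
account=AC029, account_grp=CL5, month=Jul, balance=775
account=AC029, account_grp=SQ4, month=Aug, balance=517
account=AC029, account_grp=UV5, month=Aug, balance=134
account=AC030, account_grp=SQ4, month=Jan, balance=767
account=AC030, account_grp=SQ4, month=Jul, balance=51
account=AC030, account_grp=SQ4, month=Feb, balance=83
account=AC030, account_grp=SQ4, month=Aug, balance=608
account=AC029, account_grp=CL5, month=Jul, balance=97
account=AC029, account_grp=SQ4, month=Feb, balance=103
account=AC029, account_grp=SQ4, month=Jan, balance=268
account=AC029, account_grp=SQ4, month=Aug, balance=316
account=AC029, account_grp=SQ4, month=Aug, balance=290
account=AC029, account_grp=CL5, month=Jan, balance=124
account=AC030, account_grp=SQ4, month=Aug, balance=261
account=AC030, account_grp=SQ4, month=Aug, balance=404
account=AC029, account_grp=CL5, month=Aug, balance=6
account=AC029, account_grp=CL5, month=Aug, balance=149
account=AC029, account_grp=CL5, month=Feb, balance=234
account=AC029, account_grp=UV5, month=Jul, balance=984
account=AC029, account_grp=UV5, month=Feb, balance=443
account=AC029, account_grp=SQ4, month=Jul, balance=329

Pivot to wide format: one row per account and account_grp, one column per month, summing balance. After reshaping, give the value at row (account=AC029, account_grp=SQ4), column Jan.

Rows with account=AC029, account_grp=SQ4 and month=Jan: balance values are 318, 595, 973, 181, 268.
318 + 595 + 973 + 181 + 268 = 2335.

2335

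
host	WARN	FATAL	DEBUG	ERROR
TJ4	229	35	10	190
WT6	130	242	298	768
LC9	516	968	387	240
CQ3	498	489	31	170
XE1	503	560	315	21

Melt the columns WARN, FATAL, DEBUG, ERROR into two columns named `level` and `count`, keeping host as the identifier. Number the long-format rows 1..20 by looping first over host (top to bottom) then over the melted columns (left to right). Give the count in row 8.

768

20 rows total (5 × 4). Row 8: index ⌊(8-1)/4⌋ = 1 into host → WT6; (8-1) mod 4 = 3 into the melted columns → ERROR.
So row 8 is (WT6, ERROR, 768); count = 768.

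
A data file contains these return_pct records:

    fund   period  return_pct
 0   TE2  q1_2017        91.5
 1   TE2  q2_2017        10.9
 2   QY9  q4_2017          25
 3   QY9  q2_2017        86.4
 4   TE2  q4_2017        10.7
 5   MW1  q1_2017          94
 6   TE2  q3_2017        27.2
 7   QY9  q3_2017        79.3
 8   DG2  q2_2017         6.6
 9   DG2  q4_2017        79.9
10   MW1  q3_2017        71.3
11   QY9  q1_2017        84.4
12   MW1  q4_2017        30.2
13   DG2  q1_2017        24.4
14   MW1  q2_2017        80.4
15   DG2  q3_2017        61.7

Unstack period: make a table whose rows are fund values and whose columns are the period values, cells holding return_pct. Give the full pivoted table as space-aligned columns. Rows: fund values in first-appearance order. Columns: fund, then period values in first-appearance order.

fund  q1_2017  q2_2017  q4_2017  q3_2017
TE2   91.5     10.9     10.7     27.2   
QY9   84.4     86.4     25       79.3   
MW1   94       80.4     30.2     71.3   
DG2   24.4     6.6      79.9     61.7   

Columns: fund plus the 4 distinct period values (q1_2017, q2_2017, q4_2017, q3_2017).
For example, row TE2 column q1_2017 takes return_pct=91.5 from the long row (TE2, q1_2017).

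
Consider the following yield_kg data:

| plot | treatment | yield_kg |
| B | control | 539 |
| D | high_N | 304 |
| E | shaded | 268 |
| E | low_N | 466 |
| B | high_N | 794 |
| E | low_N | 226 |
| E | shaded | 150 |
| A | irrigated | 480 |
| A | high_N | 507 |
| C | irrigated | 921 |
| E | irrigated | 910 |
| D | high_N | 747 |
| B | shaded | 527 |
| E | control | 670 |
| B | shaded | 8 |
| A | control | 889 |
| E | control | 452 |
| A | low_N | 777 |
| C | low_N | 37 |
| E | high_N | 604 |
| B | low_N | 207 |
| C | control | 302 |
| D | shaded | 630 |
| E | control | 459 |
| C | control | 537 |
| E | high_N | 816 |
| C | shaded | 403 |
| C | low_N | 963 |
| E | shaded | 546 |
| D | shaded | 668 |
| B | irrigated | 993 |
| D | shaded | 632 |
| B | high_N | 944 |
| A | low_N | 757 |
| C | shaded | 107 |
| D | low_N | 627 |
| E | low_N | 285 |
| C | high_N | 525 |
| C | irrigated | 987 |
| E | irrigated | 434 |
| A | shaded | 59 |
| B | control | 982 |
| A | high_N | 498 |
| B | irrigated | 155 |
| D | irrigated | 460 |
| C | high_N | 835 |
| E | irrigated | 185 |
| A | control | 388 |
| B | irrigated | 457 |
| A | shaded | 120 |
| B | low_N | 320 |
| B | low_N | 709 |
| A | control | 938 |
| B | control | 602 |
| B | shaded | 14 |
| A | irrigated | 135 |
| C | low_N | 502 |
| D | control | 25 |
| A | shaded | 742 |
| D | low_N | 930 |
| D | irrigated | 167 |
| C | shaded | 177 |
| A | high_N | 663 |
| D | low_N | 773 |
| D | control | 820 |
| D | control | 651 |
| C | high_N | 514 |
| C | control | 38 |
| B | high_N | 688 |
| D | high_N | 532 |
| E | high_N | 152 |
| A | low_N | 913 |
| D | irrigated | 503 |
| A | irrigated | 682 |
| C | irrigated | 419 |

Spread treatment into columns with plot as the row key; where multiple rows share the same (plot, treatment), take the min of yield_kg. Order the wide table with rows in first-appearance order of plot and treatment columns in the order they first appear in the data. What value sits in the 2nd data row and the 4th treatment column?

With rows in first-appearance order of plot, row 2 is plot=D. treatment columns in first-appearance order: control, high_N, shaded, low_N, irrigated; column 4 is low_N.
Long rows with plot=D, treatment=low_N: min(627, 930, 773) = 627.

627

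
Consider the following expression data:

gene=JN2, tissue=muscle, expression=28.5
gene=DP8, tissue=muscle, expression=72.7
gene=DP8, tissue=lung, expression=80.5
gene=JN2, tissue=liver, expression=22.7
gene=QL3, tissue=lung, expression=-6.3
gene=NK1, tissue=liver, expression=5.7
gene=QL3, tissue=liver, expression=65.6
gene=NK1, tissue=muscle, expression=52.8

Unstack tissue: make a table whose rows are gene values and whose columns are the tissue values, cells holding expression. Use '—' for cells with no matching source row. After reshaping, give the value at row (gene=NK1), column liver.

The long row with gene=NK1, tissue=liver has expression=5.7.

5.7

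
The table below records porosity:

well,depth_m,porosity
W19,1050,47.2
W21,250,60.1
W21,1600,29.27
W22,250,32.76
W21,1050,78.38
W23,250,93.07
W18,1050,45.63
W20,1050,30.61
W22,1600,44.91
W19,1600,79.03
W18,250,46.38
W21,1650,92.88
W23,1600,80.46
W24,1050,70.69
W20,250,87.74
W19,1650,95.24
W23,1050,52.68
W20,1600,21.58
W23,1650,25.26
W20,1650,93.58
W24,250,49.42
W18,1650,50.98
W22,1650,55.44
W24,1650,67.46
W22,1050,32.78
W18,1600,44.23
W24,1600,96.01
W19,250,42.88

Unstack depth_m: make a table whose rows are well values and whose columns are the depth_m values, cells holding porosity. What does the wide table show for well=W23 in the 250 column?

Wide layout: rows indexed by well, columns are the 4 distinct depth_m values (1050, 250, 1600, 1650).
Cell (well=W23, depth_m=250) draws from the long row where well=W23 and depth_m=250, which has porosity=93.07.

93.07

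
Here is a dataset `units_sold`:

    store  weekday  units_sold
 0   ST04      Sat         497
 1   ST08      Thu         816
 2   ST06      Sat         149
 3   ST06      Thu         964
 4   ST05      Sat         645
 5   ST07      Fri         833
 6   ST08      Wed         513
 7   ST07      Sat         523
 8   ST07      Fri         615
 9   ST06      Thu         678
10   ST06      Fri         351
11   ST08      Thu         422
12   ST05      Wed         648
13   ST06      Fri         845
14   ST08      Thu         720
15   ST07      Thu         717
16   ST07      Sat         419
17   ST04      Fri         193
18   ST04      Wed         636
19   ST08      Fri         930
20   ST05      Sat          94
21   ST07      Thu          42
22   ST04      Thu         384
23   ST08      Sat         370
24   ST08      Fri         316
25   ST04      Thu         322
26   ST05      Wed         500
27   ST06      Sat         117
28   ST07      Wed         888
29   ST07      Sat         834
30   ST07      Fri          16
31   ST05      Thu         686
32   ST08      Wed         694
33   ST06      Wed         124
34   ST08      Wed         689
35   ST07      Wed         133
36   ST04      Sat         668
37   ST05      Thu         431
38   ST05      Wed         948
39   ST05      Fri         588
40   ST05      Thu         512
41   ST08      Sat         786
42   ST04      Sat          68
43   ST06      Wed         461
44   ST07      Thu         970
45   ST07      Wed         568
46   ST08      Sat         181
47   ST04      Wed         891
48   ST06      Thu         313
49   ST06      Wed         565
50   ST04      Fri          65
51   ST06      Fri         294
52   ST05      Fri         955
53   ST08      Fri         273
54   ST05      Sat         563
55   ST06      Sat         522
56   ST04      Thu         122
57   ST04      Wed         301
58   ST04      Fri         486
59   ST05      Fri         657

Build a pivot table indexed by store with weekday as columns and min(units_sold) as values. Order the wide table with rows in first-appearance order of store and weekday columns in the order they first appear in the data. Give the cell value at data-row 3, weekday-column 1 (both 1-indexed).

117

With rows in first-appearance order of store, row 3 is store=ST06. weekday columns in first-appearance order: Sat, Thu, Fri, Wed; column 1 is Sat.
Long rows with store=ST06, weekday=Sat: min(149, 117, 522) = 117.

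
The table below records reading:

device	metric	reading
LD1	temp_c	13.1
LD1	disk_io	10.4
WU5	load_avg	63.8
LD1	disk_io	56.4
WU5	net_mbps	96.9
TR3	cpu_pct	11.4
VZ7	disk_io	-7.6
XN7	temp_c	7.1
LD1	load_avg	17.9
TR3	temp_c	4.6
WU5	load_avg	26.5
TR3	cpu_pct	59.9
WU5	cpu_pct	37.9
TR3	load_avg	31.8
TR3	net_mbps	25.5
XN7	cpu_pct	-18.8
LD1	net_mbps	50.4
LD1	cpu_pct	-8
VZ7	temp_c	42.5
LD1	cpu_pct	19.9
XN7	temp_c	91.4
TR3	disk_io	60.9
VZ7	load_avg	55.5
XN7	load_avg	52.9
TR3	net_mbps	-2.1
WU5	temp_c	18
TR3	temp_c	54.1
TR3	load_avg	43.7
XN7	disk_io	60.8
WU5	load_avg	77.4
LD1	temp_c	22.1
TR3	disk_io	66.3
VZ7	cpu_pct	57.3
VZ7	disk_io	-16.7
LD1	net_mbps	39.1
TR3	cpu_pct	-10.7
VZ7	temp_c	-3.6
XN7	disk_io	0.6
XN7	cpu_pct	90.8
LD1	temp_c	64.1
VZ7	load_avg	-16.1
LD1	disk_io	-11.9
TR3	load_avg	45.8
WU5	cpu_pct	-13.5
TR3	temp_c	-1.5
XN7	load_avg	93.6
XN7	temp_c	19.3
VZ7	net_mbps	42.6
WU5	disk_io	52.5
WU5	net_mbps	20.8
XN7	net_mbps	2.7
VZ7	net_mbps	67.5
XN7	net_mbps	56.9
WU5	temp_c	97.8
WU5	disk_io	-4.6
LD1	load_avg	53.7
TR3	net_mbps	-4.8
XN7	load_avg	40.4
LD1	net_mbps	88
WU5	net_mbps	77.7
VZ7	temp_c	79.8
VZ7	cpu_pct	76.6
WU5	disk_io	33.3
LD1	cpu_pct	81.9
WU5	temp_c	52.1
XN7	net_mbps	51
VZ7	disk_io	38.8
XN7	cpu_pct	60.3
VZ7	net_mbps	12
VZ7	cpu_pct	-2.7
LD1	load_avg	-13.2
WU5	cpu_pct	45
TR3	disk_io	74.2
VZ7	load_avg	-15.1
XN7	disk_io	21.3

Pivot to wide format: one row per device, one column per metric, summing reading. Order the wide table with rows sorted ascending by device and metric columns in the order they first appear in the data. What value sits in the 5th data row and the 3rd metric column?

186.9

With rows sorted ascending by device, row 5 is device=XN7. metric columns in first-appearance order: temp_c, disk_io, load_avg, net_mbps, cpu_pct; column 3 is load_avg.
Long rows with device=XN7, metric=load_avg: 52.9 + 93.6 + 40.4 = 186.9.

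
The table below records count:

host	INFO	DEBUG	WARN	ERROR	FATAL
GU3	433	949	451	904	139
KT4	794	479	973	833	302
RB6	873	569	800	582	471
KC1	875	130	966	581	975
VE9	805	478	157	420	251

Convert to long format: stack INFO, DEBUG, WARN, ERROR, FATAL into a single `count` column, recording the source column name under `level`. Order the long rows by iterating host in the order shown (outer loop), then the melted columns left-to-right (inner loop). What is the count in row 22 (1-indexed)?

478

25 rows total (5 × 5). Row 22: index ⌊(22-1)/5⌋ = 4 into host → VE9; (22-1) mod 5 = 1 into the melted columns → DEBUG.
So row 22 is (VE9, DEBUG, 478); count = 478.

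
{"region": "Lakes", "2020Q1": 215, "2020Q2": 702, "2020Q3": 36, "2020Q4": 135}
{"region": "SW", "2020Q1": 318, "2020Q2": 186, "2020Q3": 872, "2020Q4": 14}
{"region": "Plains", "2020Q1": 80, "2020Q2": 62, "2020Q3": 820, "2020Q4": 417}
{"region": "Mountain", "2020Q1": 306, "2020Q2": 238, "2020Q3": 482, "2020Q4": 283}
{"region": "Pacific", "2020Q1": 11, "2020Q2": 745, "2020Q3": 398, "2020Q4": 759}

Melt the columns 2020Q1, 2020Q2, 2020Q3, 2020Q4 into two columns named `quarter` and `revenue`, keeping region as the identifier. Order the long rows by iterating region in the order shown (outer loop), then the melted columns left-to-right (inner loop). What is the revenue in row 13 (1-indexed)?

306

20 rows total (5 × 4). Row 13: index ⌊(13-1)/4⌋ = 3 into region → Mountain; (13-1) mod 4 = 0 into the melted columns → 2020Q1.
So row 13 is (Mountain, 2020Q1, 306); revenue = 306.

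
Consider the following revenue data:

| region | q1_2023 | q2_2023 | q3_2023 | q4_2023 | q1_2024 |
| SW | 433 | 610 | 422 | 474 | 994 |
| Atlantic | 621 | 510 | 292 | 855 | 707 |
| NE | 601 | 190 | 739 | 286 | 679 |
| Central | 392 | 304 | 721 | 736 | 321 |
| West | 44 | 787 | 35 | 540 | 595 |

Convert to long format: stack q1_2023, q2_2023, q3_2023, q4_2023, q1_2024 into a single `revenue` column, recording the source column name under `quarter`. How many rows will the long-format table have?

5 region values × 5 melted columns = 25 rows.

25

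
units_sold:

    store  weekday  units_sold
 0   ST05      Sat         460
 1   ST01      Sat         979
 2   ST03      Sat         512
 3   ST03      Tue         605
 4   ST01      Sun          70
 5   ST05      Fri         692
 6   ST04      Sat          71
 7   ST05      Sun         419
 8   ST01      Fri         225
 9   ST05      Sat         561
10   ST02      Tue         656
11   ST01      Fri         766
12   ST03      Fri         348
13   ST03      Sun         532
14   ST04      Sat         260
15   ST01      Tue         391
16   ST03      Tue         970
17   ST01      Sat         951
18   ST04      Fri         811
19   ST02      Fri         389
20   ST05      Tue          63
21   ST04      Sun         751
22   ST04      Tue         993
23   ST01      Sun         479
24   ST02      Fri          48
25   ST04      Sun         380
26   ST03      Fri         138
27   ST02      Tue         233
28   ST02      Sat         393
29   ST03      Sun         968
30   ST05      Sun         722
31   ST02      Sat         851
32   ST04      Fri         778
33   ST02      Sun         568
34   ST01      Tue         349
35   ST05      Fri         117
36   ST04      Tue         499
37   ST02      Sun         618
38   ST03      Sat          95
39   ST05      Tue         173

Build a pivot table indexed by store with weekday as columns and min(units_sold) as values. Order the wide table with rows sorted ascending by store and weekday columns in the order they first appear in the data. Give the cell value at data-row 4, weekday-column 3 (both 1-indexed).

380

With rows sorted ascending by store, row 4 is store=ST04. weekday columns in first-appearance order: Sat, Tue, Sun, Fri; column 3 is Sun.
Long rows with store=ST04, weekday=Sun: min(751, 380) = 380.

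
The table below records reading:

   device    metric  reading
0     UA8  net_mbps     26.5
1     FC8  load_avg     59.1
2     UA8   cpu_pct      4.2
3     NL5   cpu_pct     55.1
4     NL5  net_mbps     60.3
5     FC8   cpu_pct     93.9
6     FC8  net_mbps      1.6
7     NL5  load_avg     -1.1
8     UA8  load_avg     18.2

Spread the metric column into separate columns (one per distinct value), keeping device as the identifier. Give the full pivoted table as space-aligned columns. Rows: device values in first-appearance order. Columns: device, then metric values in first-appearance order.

Columns: device plus the 3 distinct metric values (net_mbps, load_avg, cpu_pct).
For example, row UA8 column net_mbps takes reading=26.5 from the long row (UA8, net_mbps).

device  net_mbps  load_avg  cpu_pct
UA8     26.5      18.2      4.2    
FC8     1.6       59.1      93.9   
NL5     60.3      -1.1      55.1   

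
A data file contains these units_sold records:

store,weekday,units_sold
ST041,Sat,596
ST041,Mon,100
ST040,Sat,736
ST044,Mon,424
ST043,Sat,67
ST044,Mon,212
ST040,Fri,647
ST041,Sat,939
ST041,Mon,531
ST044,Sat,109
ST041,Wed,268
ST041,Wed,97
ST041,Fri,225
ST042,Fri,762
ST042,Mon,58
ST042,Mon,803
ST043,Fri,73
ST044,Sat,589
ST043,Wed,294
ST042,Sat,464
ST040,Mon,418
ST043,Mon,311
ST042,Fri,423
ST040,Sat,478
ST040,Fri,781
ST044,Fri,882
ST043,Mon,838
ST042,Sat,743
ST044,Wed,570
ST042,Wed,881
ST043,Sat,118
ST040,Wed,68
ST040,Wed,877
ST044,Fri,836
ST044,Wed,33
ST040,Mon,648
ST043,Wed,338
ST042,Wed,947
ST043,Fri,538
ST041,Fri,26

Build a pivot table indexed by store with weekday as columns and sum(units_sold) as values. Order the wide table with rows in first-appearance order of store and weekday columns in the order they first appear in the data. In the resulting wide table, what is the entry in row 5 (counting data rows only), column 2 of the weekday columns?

861

With rows in first-appearance order of store, row 5 is store=ST042. weekday columns in first-appearance order: Sat, Mon, Fri, Wed; column 2 is Mon.
Long rows with store=ST042, weekday=Mon: 58 + 803 = 861.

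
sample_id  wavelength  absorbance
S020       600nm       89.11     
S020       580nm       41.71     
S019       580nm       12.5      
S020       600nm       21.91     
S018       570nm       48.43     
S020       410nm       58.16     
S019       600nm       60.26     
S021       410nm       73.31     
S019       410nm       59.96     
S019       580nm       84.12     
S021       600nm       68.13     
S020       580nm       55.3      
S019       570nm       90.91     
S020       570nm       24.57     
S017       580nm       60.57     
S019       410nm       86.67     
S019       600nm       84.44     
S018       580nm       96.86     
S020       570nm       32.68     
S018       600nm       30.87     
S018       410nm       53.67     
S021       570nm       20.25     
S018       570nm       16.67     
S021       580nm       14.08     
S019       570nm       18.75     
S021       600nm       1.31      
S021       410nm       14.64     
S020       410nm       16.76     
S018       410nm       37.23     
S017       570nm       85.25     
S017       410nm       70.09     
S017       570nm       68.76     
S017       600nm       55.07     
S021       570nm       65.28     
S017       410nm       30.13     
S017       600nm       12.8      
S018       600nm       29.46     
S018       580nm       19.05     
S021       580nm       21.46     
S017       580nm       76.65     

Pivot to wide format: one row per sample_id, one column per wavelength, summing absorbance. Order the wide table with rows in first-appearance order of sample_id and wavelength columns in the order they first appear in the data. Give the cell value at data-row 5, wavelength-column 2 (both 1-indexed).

With rows in first-appearance order of sample_id, row 5 is sample_id=S017. wavelength columns in first-appearance order: 600nm, 580nm, 570nm, 410nm; column 2 is 580nm.
Long rows with sample_id=S017, wavelength=580nm: 60.57 + 76.65 = 137.22.

137.22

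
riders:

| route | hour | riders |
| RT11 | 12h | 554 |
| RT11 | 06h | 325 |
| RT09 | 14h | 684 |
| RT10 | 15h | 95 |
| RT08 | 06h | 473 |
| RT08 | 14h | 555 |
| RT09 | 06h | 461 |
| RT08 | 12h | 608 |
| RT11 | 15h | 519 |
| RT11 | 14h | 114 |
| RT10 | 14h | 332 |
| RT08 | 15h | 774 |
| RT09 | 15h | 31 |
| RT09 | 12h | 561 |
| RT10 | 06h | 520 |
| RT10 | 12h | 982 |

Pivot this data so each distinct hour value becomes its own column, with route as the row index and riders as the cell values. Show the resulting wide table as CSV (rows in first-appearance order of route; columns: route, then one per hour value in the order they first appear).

Columns: route plus the 4 distinct hour values (12h, 06h, 14h, 15h).
For example, row RT11 column 12h takes riders=554 from the long row (RT11, 12h).

route,12h,06h,14h,15h
RT11,554,325,114,519
RT09,561,461,684,31
RT10,982,520,332,95
RT08,608,473,555,774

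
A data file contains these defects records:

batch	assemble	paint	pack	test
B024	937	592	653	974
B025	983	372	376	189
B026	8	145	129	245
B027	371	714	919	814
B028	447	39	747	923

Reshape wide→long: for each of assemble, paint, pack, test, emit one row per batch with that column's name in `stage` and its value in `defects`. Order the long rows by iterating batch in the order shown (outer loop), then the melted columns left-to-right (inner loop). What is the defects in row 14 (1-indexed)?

20 rows total (5 × 4). Row 14: index ⌊(14-1)/4⌋ = 3 into batch → B027; (14-1) mod 4 = 1 into the melted columns → paint.
So row 14 is (B027, paint, 714); defects = 714.

714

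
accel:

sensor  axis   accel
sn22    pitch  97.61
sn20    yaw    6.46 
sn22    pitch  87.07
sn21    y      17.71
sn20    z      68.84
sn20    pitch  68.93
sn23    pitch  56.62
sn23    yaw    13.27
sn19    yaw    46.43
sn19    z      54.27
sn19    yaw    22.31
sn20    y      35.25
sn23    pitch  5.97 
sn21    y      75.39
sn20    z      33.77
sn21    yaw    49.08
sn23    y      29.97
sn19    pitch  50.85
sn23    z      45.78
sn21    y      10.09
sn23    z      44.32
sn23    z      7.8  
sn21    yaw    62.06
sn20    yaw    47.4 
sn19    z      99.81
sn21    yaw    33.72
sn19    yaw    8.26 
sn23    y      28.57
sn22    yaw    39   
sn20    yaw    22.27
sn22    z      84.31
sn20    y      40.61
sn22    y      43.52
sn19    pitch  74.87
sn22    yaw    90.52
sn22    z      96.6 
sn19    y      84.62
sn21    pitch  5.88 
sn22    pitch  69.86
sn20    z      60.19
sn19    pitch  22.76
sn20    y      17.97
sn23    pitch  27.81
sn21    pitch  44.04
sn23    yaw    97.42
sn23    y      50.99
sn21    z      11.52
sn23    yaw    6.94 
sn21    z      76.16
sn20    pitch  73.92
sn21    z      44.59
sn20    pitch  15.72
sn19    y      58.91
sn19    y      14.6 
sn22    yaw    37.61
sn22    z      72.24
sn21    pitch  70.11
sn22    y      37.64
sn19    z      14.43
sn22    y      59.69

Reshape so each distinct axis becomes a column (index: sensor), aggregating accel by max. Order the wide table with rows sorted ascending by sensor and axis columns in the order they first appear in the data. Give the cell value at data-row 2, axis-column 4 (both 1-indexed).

With rows sorted ascending by sensor, row 2 is sensor=sn20. axis columns in first-appearance order: pitch, yaw, y, z; column 4 is z.
Long rows with sensor=sn20, axis=z: max(68.84, 33.77, 60.19) = 68.84.

68.84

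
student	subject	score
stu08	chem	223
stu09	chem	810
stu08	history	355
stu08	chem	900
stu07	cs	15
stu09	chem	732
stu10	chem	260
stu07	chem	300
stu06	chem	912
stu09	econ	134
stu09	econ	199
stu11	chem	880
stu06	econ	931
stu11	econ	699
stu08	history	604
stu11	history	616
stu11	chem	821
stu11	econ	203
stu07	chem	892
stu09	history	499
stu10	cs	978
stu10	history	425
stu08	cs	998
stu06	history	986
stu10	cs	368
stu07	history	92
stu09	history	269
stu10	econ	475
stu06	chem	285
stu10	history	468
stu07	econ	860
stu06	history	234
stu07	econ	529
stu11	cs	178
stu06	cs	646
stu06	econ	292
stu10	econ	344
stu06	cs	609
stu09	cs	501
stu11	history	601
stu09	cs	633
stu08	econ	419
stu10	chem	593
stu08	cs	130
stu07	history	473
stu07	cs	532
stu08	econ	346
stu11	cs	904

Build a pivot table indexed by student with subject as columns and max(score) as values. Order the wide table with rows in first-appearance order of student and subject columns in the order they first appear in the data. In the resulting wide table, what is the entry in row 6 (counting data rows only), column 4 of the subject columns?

With rows in first-appearance order of student, row 6 is student=stu11. subject columns in first-appearance order: chem, history, cs, econ; column 4 is econ.
Long rows with student=stu11, subject=econ: max(699, 203) = 699.

699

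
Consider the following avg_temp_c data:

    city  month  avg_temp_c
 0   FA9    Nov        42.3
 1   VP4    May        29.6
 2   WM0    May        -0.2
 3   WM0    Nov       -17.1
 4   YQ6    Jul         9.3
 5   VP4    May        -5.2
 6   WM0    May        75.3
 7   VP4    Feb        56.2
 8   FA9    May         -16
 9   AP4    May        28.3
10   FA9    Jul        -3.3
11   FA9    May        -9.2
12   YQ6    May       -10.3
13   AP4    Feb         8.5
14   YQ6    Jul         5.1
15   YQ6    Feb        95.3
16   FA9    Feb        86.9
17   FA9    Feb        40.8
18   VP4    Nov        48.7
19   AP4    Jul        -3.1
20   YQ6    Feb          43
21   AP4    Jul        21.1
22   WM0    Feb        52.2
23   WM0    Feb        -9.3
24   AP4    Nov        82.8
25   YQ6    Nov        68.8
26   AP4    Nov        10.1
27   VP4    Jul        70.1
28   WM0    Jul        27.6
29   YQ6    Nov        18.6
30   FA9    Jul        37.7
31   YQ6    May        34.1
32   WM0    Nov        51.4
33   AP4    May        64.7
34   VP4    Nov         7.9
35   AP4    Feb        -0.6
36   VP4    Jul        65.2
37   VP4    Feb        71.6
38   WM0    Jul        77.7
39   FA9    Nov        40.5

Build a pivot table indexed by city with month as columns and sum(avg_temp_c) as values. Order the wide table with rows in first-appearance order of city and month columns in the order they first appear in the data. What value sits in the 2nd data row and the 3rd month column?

135.3

With rows in first-appearance order of city, row 2 is city=VP4. month columns in first-appearance order: Nov, May, Jul, Feb; column 3 is Jul.
Long rows with city=VP4, month=Jul: 70.1 + 65.2 = 135.3.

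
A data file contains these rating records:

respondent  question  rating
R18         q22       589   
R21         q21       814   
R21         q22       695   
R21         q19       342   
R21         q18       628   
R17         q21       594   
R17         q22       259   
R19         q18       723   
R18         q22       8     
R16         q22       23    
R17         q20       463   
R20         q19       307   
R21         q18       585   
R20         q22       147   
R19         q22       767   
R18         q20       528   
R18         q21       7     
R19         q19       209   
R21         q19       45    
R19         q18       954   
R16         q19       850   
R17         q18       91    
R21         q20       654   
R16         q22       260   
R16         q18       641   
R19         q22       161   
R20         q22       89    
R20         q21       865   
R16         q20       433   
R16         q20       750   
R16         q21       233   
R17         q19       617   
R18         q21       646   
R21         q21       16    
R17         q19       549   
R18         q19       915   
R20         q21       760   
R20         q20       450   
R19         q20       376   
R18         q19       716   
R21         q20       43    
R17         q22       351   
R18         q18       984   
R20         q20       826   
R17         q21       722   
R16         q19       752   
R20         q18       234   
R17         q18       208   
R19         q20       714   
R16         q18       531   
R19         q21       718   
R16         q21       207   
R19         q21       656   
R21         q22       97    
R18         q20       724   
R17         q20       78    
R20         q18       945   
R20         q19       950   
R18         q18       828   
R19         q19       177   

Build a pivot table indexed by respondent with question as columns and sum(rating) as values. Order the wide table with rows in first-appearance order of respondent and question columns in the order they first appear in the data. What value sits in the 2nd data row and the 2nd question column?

830

With rows in first-appearance order of respondent, row 2 is respondent=R21. question columns in first-appearance order: q22, q21, q19, q18, q20; column 2 is q21.
Long rows with respondent=R21, question=q21: 814 + 16 = 830.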